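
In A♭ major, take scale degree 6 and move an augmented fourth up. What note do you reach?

Scale degree 6 of Ab major is F.
An augmented fourth (6 semitones) above F lands on the letter B, giving B.

B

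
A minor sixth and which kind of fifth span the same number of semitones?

augmented

A minor sixth spans 8 semitones.
A fifth spanning 8 semitones is augmented (the perfect fifth is 7).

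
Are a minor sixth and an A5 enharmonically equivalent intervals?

Yes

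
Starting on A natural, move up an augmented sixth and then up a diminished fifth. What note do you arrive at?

An augmented sixth up from A is F## (letter F, 10 semitones up).
A diminished fifth up from F## is C# (letter C, 6 semitones up).

C#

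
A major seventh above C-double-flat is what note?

Bbb

A seventh above C lands on the letter B.
A major seventh spans 11 semitones, so Cbb moves to pitch class 9. On the letter B that is Bbb.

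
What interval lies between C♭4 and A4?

augmented sixth

Counting letters C–D–E–F–G–A gives a sixth.
Cb→A = 10 semitones, 1 wider than the major sixth (9), so augmented.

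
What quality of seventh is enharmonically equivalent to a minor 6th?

doubly diminished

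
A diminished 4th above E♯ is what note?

A fourth above E lands on the letter A.
A diminished fourth spans 4 semitones, so E# moves to pitch class 9. On the letter A that is A.

A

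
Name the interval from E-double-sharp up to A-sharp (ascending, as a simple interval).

The letter names run E→A, a span of 3 letter steps, so the interval is some kind of fourth.
E## to A# is 4 semitones. A perfect fourth is 5, so 4 makes it diminished.

diminished fourth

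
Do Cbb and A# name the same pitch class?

Cbb is pitch class 10; A# is pitch class 10.
All spellings map to pitch class 10, so they are enharmonically equivalent.

Yes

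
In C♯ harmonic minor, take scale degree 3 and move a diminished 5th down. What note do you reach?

Scale degree 3 of C# harmonic minor is E.
A diminished fifth (6 semitones) below E lands on the letter A, giving A#.

A#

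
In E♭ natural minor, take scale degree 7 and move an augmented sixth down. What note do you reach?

Fbb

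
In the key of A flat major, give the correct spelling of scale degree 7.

G

The Ab major scale runs Ab Bb C Db Eb F G.
Degree 7 is G.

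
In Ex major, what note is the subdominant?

Degree 4 takes the letter 3 steps above E, which is A.
In major, degree 4 sits 5 semitones above the tonic. E## + 5 semitones is pitch class 11, spelled on A as A##.

A##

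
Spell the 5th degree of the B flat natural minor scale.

F

Degree 5 takes the letter 4 steps above B, which is F.
In natural minor, degree 5 sits 7 semitones above the tonic. Bb + 7 semitones is pitch class 5, spelled on F as F.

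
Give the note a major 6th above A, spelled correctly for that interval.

F#

A sixth above A lands on the letter F.
A major sixth spans 9 semitones, so A moves to pitch class 6. On the letter F that is F#.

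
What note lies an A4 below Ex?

B#

A fourth below E lands on the letter B.
An augmented fourth spans 6 semitones, so E## moves to pitch class 0. On the letter B that is B#.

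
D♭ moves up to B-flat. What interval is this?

major sixth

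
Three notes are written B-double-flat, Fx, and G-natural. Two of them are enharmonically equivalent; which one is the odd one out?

Bbb

In 12-tone equal temperament, enharmonic equivalents share a pitch class. Bbb is pitch class 9; F## is pitch class 7; G is pitch class 7.
F## and G share pitch class 7, while Bbb is pitch class 9.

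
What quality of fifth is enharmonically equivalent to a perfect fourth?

A perfect fourth spans 5 semitones.
A fifth spanning 5 semitones is doubly diminished (the perfect fifth is 7).

doubly diminished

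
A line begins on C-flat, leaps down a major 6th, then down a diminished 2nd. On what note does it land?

A major sixth down from Cb is Ebb (letter E, 9 semitones down).
A diminished second down from Ebb is D (letter D, 0 semitones down).

D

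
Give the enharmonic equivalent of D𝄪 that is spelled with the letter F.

Plain F sits 1 semitone above D##, so on the letter F the same pitch needs a flat: Fb.

Fb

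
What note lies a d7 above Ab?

A up a major seventh is G#, so the target letter is G.
From Ab, a diminished seventh is 9 semitones up: Gbb.

Gbb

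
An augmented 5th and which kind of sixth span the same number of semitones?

An augmented fifth spans 8 semitones.
A sixth spanning 8 semitones is minor (the major sixth is 9).

minor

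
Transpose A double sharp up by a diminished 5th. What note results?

E#

A up a perfect fifth is E, so the target letter is E.
From A##, a diminished fifth is 6 semitones up: E#.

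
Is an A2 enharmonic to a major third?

No

An augmented second spans 3 semitones; a major third spans 4.
The spans differ, so they are not enharmonic equivalents.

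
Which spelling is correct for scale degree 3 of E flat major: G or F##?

G

Each scale degree takes a distinct letter name. Degree 3 of a scale on E must use the letter G.
G and F## are enharmonically the same pitch, but only G uses the letter G, so it is the correct spelling here.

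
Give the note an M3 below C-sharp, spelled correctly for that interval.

A

C down a major third is Ab, so the target letter is A.
From C#, a major third is 4 semitones down: A.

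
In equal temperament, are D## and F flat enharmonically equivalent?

Yes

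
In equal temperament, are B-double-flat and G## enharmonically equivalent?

Bbb = pitch class 9 and G## = pitch class 9 — the same pitch class, so they are enharmonic equivalents.

Yes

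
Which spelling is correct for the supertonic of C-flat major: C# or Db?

Db

Each scale degree takes a distinct letter name. Degree 2 of a scale on C must use the letter D.
Db and C# are enharmonically the same pitch, but only Db uses the letter D, so it is the correct spelling here.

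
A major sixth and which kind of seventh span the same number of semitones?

diminished

A major sixth spans 9 semitones.
A seventh spanning 9 semitones is diminished (the major seventh is 11).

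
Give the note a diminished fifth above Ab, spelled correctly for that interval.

Ebb

A fifth above A lands on the letter E.
A diminished fifth spans 6 semitones, so Ab moves to pitch class 2. On the letter E that is Ebb.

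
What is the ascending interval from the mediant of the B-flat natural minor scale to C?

major seventh

The mediant of Bb natural minor is Db.
Db up to C: letters D→C make it a seventh; 11 semitones makes it major.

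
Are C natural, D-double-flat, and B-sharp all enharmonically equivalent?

C = pitch class 0 and Dbb = pitch class 0 and B# = pitch class 0 — the same pitch class, so they are enharmonic equivalents.

Yes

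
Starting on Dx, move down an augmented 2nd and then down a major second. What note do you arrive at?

An augmented second down from D## is C# (letter C, 3 semitones down).
A major second down from C# is B (letter B, 2 semitones down).

B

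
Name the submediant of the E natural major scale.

Degree 6 takes the letter 5 steps above E, which is C.
In major, degree 6 sits 9 semitones above the tonic. E + 9 semitones is pitch class 1, spelled on C as C#.

C#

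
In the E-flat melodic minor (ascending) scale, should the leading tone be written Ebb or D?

Each scale degree takes a distinct letter name. Degree 7 of a scale on E must use the letter D.
D and Ebb are enharmonically the same pitch, but only D uses the letter D, so it is the correct spelling here.

D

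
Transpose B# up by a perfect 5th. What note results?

B up a perfect fifth is F#, so the target letter is F.
From B#, a perfect fifth is 7 semitones up: F##.

F##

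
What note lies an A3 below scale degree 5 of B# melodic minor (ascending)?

D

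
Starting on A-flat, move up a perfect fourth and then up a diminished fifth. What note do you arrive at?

Abb

A perfect fourth up from Ab is Db (letter D, 5 semitones up).
A diminished fifth up from Db is Abb (letter A, 6 semitones up).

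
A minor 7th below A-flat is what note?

Bb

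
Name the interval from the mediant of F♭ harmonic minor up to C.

The mediant of Fb harmonic minor is Abb.
Abb up to C: letters A→C make it a third; 5 semitones makes it augmented.

augmented third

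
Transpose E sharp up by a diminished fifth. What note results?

B

A fifth above E lands on the letter B.
A diminished fifth spans 6 semitones, so E# moves to pitch class 11. On the letter B that is B.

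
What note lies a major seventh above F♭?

Eb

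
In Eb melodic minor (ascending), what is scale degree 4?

Ab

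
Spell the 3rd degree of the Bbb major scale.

Db

The Bbb major scale runs Bbb Cb Db Ebb Fb Gb Ab.
Degree 3 is Db.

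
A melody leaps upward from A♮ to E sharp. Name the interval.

augmented fifth

The letter names run A→E, a span of 4 letter steps, so the interval is some kind of fifth.
A to E# is 8 semitones. A perfect fifth is 7, so 8 makes it augmented.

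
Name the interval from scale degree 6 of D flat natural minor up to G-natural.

augmented sixth

Scale degree 6 of Db natural minor is Bbb.
Bbb up to G: letters B→G make it a sixth; 10 semitones makes it augmented.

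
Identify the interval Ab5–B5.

augmented second

The letter names run A→B, a span of 1 letter step, so the interval is some kind of second.
Ab to B is 3 semitones. A major second is 2, so 3 makes it augmented.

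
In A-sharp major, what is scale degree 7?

G##

The A# major scale runs A# B# C## D# E# F## G##.
Degree 7 is G##.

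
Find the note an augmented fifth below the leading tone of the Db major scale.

Fb

The leading tone of Db major is C.
An augmented fifth (8 semitones) below C lands on the letter F, giving Fb.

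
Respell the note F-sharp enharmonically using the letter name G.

F# is pitch class 6. The letter G alone is pitch class 7.
To reach pitch class 6 from G requires an offset of -1 semitone, i.e. flat: Gb.

Gb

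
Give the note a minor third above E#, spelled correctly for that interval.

G#

A third above E lands on the letter G.
A minor third spans 3 semitones, so E# moves to pitch class 8. On the letter G that is G#.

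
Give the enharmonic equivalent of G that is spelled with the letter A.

Plain A sits 2 semitones above G, so on the letter A the same pitch needs a double flat: Abb.

Abb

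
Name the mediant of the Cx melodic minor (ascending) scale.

E#

The C## melodic minor (ascending) scale runs C## D## E# F## G## A## B##.
Degree 3 is E#.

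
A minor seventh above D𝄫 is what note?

Cbb

D up a major seventh is C#, so the target letter is C.
From Dbb, a minor seventh is 10 semitones up: Cbb.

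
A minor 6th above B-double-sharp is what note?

B up a major sixth is G#, so the target letter is G.
From B##, a minor sixth is 8 semitones up: G##.

G##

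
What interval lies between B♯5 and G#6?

The letter names run B→G, a span of 5 letter steps, so the interval is some kind of sixth.
B# to G# is 8 semitones. A major sixth is 9, so 8 makes it minor.

minor sixth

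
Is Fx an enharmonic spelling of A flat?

Two spellings are enharmonically equivalent only if they share a pitch class.
Here F## → 7, Ab → 8; 7 ≠ 8, so they are not.

No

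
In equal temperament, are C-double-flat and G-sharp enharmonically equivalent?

Cbb is pitch class 10; G# is pitch class 8.
The pitch classes differ (10 vs. 8), so they are not enharmonic equivalents.

No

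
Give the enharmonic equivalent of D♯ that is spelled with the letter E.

D# is pitch class 3. The letter E alone is pitch class 4.
To reach pitch class 3 from E requires an offset of -1 semitone, i.e. flat: Eb.

Eb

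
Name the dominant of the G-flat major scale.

Db

The Gb major scale runs Gb Ab Bb Cb Db Eb F.
Degree 5 is Db.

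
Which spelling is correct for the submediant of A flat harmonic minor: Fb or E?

Fb

Each scale degree takes a distinct letter name. Degree 6 of a scale on A must use the letter F.
Fb and E are enharmonically the same pitch, but only Fb uses the letter F, so it is the correct spelling here.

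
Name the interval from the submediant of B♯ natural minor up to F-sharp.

minor seventh

The submediant of B# natural minor is G#.
G# up to F#: letters G→F make it a seventh; 10 semitones makes it minor.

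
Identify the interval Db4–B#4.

doubly augmented sixth

Counting letters D–E–F–G–A–B gives a sixth.
Db→B# = 11 semitones, 2 wider than the major sixth (9), so doubly augmented.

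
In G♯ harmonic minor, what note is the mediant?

B

The G# harmonic minor scale runs G# A# B C# D# E F##.
Degree 3 is B.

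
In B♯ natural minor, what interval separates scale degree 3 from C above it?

Scale degree 3 of B# natural minor is D#.
D# up to C: letters D→C make it a seventh; 9 semitones makes it diminished.

diminished seventh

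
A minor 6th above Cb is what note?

Abb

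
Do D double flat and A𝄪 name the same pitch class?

No

Dbb is pitch class 0; A## is pitch class 11.
The pitch classes differ (0 vs. 11), so they are not enharmonic equivalents.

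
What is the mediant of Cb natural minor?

The Cb natural minor scale runs Cb Db Ebb Fb Gb Abb Bbb.
Degree 3 is Ebb.

Ebb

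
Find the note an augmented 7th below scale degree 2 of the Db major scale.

Scale degree 2 of Db major is Eb.
An augmented seventh (12 semitones) below Eb lands on the letter F, giving Fbb.

Fbb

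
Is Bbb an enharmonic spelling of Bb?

Bbb is pitch class 9; Bb is pitch class 10.
The pitch classes differ (9 vs. 10), so they are not enharmonic equivalents.

No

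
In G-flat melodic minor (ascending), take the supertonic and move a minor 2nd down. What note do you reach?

G

The supertonic of Gb melodic minor (ascending) is Ab.
A minor second (1 semitone) below Ab lands on the letter G, giving G.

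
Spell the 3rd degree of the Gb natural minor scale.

Bbb

The Gb natural minor scale runs Gb Ab Bbb Cb Db Ebb Fb.
Degree 3 is Bbb.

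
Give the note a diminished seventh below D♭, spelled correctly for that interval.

A seventh below D lands on the letter E.
A diminished seventh spans 9 semitones, so Db moves to pitch class 4. On the letter E that is E.

E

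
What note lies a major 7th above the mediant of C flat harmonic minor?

The mediant of Cb harmonic minor is Ebb.
A major seventh (11 semitones) above Ebb lands on the letter D, giving Db.

Db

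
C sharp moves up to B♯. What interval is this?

The letter names run C→B, a span of 6 letter steps, so the interval is some kind of seventh.
C# to B# is 11 semitones. A major seventh is 11, so 11 makes it major.

major seventh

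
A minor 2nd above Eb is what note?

Fb

E up a major second is F#, so the target letter is F.
From Eb, a minor second is 1 semitone up: Fb.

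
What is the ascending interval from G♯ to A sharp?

Counting letters G–A gives a second.
G#→A# = 2 semitones, exactly the major second.

major second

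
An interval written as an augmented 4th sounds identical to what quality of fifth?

An augmented fourth spans 6 semitones.
A fifth spanning 6 semitones is diminished (the perfect fifth is 7).

diminished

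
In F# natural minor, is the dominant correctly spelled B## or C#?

Each scale degree takes a distinct letter name. Degree 5 of a scale on F must use the letter C.
C# and B## are enharmonically the same pitch, but only C# uses the letter C, so it is the correct spelling here.

C#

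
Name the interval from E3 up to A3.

The letter names run E→A, a span of 3 letter steps, so the interval is some kind of fourth.
E to A is 5 semitones. A perfect fourth is 5, so 5 makes it perfect.

perfect fourth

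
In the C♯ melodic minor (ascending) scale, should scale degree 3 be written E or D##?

Each scale degree takes a distinct letter name. Degree 3 of a scale on C must use the letter E.
E and D## are enharmonically the same pitch, but only E uses the letter E, so it is the correct spelling here.

E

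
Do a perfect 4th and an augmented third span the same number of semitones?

Yes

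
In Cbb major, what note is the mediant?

Degree 3 takes the letter 2 steps above C, which is E.
In major, degree 3 sits 4 semitones above the tonic. Cbb + 4 semitones is pitch class 2, spelled on E as Ebb.

Ebb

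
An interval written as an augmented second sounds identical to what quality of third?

minor

An augmented second spans 3 semitones.
A third spanning 3 semitones is minor (the major third is 4).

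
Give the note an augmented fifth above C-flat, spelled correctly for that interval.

G

A fifth above C lands on the letter G.
An augmented fifth spans 8 semitones, so Cb moves to pitch class 7. On the letter G that is G.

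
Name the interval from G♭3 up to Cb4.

Counting letters G–A–B–C gives a fourth.
Gb→Cb = 5 semitones, exactly the perfect fourth.

perfect fourth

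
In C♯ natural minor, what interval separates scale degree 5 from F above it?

diminished seventh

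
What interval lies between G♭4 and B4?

Counting letters G–A–B gives a third.
Gb→B = 5 semitones, 1 wider than the major third (4), so augmented.

augmented third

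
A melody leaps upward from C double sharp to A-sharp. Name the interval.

The letter names run C→A, a span of 5 letter steps, so the interval is some kind of sixth.
C## to A# is 8 semitones. A major sixth is 9, so 8 makes it minor.

minor sixth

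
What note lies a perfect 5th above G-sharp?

D#

A fifth above G lands on the letter D.
A perfect fifth spans 7 semitones, so G# moves to pitch class 3. On the letter D that is D#.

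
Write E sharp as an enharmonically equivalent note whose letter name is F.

F

E# is pitch class 5. The letter F alone is pitch class 5.
Pitch class 5 on F needs no accidental: F.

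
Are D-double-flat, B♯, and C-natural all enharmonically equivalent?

Yes

Dbb is pitch class 0; B# is pitch class 0; C is pitch class 0.
All spellings map to pitch class 0, so they are enharmonically equivalent.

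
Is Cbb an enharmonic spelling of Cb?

Cbb is pitch class 10; Cb is pitch class 11.
The pitch classes differ (10 vs. 11), so they are not enharmonic equivalents.

No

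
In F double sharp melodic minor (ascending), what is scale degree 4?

B#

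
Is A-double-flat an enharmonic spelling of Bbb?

No

Two spellings are enharmonically equivalent only if they share a pitch class.
Here Abb → 7, Bbb → 9; 7 ≠ 9, so they are not.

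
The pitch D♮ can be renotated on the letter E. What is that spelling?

D is pitch class 2. The letter E alone is pitch class 4.
To reach pitch class 2 from E requires an offset of -2 semitones, i.e. double flat: Ebb.

Ebb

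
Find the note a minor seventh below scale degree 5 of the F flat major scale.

Scale degree 5 of Fb major is Cb.
A minor seventh (10 semitones) below Cb lands on the letter D, giving Db.

Db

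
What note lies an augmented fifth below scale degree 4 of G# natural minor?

Scale degree 4 of G# natural minor is C#.
An augmented fifth (8 semitones) below C# lands on the letter F, giving F.

F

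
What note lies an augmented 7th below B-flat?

Cbb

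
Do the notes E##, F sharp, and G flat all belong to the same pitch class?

Yes

E## = pitch class 6 and F# = pitch class 6 and Gb = pitch class 6 — the same pitch class, so they are enharmonic equivalents.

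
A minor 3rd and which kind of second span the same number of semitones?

A minor third spans 3 semitones.
A second spanning 3 semitones is augmented (the major second is 2).

augmented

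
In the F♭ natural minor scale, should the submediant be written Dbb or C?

Dbb

Each scale degree takes a distinct letter name. Degree 6 of a scale on F must use the letter D.
Dbb and C are enharmonically the same pitch, but only Dbb uses the letter D, so it is the correct spelling here.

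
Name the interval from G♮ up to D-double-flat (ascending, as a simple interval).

doubly diminished fifth

Counting letters G–A–B–C–D gives a fifth.
G→Dbb = 5 semitones, 2 narrower than the perfect fifth (7), so doubly diminished.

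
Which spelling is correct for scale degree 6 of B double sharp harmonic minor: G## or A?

G##

Each scale degree takes a distinct letter name. Degree 6 of a scale on B must use the letter G.
G## and A are enharmonically the same pitch, but only G## uses the letter G, so it is the correct spelling here.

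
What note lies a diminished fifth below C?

F#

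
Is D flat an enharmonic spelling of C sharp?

Yes

Db is pitch class 1; C# is pitch class 1.
All spellings map to pitch class 1, so they are enharmonically equivalent.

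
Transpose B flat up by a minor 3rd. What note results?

Db

A third above B lands on the letter D.
A minor third spans 3 semitones, so Bb moves to pitch class 1. On the letter D that is Db.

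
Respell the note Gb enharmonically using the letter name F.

F#

Gb is pitch class 6. The letter F alone is pitch class 5.
To reach pitch class 6 from F requires an offset of +1 semitone, i.e. sharp: F#.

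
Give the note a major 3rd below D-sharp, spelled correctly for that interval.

A third below D lands on the letter B.
A major third spans 4 semitones, so D# moves to pitch class 11. On the letter B that is B.

B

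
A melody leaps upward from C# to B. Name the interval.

The letter names run C→B, a span of 6 letter steps, so the interval is some kind of seventh.
C# to B is 10 semitones. A major seventh is 11, so 10 makes it minor.

minor seventh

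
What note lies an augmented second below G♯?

A second below G lands on the letter F.
An augmented second spans 3 semitones, so G# moves to pitch class 5. On the letter F that is F.

F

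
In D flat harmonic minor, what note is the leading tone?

C

Degree 7 takes the letter 6 steps above D, which is C.
In harmonic minor, degree 7 sits 11 semitones above the tonic. Db + 11 semitones is pitch class 0, spelled on C as C.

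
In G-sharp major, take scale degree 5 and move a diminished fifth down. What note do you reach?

Scale degree 5 of G# major is D#.
A diminished fifth (6 semitones) below D# lands on the letter G, giving G##.

G##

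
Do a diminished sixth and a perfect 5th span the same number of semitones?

A diminished sixth spans 7 semitones; a perfect fifth spans 7.
They are enharmonically equivalent.

Yes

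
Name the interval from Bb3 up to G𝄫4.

Counting letters B–C–D–E–F–G gives a sixth.
Bb→Gbb = 7 semitones, 2 narrower than the major sixth (9), so diminished.

diminished sixth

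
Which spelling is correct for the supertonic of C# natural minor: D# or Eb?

Each scale degree takes a distinct letter name. Degree 2 of a scale on C must use the letter D.
D# and Eb are enharmonically the same pitch, but only D# uses the letter D, so it is the correct spelling here.

D#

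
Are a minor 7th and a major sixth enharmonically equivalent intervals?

No

A minor seventh spans 10 semitones; a major sixth spans 9.
The spans differ, so they are not enharmonic equivalents.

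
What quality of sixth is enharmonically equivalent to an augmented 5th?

An augmented fifth spans 8 semitones.
A sixth spanning 8 semitones is minor (the major sixth is 9).

minor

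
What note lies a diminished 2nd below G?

A second below G lands on the letter F.
A diminished second spans 0 semitones, so G moves to pitch class 7. On the letter F that is F##.

F##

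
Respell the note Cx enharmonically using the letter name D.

D

Plain D sits at the same pitch as C##, so on the letter D the same pitch needs a natural: D.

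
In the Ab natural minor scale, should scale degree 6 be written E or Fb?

Fb

Each scale degree takes a distinct letter name. Degree 6 of a scale on A must use the letter F.
Fb and E are enharmonically the same pitch, but only Fb uses the letter F, so it is the correct spelling here.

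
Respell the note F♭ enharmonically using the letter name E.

Plain E sits at the same pitch as Fb, so on the letter E the same pitch needs a natural: E.

E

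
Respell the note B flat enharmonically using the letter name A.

A#

Plain A sits 1 semitone below Bb, so on the letter A the same pitch needs a sharp: A#.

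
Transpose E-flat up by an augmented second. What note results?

F#

A second above E lands on the letter F.
An augmented second spans 3 semitones, so Eb moves to pitch class 6. On the letter F that is F#.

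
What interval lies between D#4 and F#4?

minor third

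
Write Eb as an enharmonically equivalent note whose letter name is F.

Fbb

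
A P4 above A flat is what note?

A fourth above A lands on the letter D.
A perfect fourth spans 5 semitones, so Ab moves to pitch class 1. On the letter D that is Db.

Db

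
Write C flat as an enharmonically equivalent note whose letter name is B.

B

Plain B sits at the same pitch as Cb, so on the letter B the same pitch needs a natural: B.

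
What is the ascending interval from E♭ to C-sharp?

Counting letters E–F–G–A–B–C gives a sixth.
Eb→C# = 10 semitones, 1 wider than the major sixth (9), so augmented.

augmented sixth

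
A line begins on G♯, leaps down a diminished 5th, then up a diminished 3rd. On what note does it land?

E

A diminished fifth down from G# is C## (letter C, 6 semitones down).
A diminished third up from C## is E (letter E, 2 semitones up).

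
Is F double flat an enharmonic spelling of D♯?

Fbb = pitch class 3 and D# = pitch class 3 — the same pitch class, so they are enharmonic equivalents.

Yes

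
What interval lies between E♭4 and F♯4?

augmented second

The letter names run E→F, a span of 1 letter step, so the interval is some kind of second.
Eb to F# is 3 semitones. A major second is 2, so 3 makes it augmented.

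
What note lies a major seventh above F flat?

Eb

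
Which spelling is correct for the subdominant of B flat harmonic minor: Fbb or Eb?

Each scale degree takes a distinct letter name. Degree 4 of a scale on B must use the letter E.
Eb and Fbb are enharmonically the same pitch, but only Eb uses the letter E, so it is the correct spelling here.

Eb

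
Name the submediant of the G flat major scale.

Eb

The Gb major scale runs Gb Ab Bb Cb Db Eb F.
Degree 6 is Eb.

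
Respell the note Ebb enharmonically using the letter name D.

D

Plain D sits at the same pitch as Ebb, so on the letter D the same pitch needs a natural: D.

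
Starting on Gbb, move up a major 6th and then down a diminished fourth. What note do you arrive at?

A major sixth up from Gbb is Ebb (letter E, 9 semitones up).
A diminished fourth down from Ebb is Bb (letter B, 4 semitones down).

Bb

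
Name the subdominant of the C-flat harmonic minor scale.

Fb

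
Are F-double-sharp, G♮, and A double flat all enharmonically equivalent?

F## = pitch class 7 and G = pitch class 7 and Abb = pitch class 7 — the same pitch class, so they are enharmonic equivalents.

Yes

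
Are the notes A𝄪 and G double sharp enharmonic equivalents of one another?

A## is pitch class 11; G## is pitch class 9.
The pitch classes differ (11 vs. 9), so they are not enharmonic equivalents.

No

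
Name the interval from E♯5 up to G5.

diminished third

The letter names run E→G, a span of 2 letter steps, so the interval is some kind of third.
E# to G is 2 semitones. A major third is 4, so 2 makes it diminished.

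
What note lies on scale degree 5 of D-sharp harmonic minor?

The D# harmonic minor scale runs D# E# F# G# A# B C##.
Degree 5 is A#.

A#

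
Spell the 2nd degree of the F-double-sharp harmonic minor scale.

G##

Degree 2 takes the letter 1 step above F, which is G.
In harmonic minor, degree 2 sits 2 semitones above the tonic. F## + 2 semitones is pitch class 9, spelled on G as G##.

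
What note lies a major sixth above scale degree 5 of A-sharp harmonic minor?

C##

Scale degree 5 of A# harmonic minor is E#.
A major sixth (9 semitones) above E# lands on the letter C, giving C##.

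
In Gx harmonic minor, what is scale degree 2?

A##

Degree 2 takes the letter 1 step above G, which is A.
In harmonic minor, degree 2 sits 2 semitones above the tonic. G## + 2 semitones is pitch class 11, spelled on A as A##.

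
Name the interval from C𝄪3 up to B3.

diminished seventh

The letter names run C→B, a span of 6 letter steps, so the interval is some kind of seventh.
C## to B is 9 semitones. A major seventh is 11, so 9 makes it diminished.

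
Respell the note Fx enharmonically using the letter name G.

G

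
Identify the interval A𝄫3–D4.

doubly augmented fourth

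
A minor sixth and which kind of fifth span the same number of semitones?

augmented

A minor sixth spans 8 semitones.
A fifth spanning 8 semitones is augmented (the perfect fifth is 7).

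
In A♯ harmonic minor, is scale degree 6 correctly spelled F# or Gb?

Each scale degree takes a distinct letter name. Degree 6 of a scale on A must use the letter F.
F# and Gb are enharmonically the same pitch, but only F# uses the letter F, so it is the correct spelling here.

F#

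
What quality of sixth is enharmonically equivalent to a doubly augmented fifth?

major

A doubly augmented fifth spans 9 semitones.
A sixth spanning 9 semitones is major (the major sixth is 9).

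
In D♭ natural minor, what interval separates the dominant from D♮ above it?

augmented fourth

The dominant of Db natural minor is Ab.
Ab up to D: letters A→D make it a fourth; 6 semitones makes it augmented.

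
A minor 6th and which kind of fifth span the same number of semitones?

augmented

A minor sixth spans 8 semitones.
A fifth spanning 8 semitones is augmented (the perfect fifth is 7).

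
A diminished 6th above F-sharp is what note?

F up a major sixth is D, so the target letter is D.
From F#, a diminished sixth is 7 semitones up: Db.

Db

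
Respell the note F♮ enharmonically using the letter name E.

Plain E sits 1 semitone below F, so on the letter E the same pitch needs a sharp: E#.

E#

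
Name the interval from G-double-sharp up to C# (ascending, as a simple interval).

The letter names run G→C, a span of 3 letter steps, so the interval is some kind of fourth.
G## to C# is 4 semitones. A perfect fourth is 5, so 4 makes it diminished.

diminished fourth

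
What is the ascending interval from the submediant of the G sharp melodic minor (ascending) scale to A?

The submediant of G# melodic minor (ascending) is E#.
E# up to A: letters E→A make it a fourth; 4 semitones makes it diminished.

diminished fourth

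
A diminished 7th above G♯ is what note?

A seventh above G lands on the letter F.
A diminished seventh spans 9 semitones, so G# moves to pitch class 5. On the letter F that is F.

F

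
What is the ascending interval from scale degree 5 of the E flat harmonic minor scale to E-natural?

augmented fourth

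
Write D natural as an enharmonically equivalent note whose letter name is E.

D is pitch class 2. The letter E alone is pitch class 4.
To reach pitch class 2 from E requires an offset of -2 semitones, i.e. double flat: Ebb.

Ebb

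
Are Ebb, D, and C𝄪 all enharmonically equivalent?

Yes

Ebb = pitch class 2 and D = pitch class 2 and C## = pitch class 2 — the same pitch class, so they are enharmonic equivalents.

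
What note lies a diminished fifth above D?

Ab

D up a perfect fifth is A, so the target letter is A.
From D, a diminished fifth is 6 semitones up: Ab.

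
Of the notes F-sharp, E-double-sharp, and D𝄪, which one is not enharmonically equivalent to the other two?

In 12-tone equal temperament, enharmonic equivalents share a pitch class. F# is pitch class 6; E## is pitch class 6; D## is pitch class 4.
F# and E## share pitch class 6, while D## is pitch class 4.

D##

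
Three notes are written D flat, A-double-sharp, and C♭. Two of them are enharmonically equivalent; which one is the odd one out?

Db

In 12-tone equal temperament, enharmonic equivalents share a pitch class. Db is pitch class 1; A## is pitch class 11; Cb is pitch class 11.
A## and Cb share pitch class 11, while Db is pitch class 1.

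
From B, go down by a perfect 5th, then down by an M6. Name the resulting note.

G

A perfect fifth down from B is E (letter E, 7 semitones down).
A major sixth down from E is G (letter G, 9 semitones down).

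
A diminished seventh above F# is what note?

Eb

A seventh above F lands on the letter E.
A diminished seventh spans 9 semitones, so F# moves to pitch class 3. On the letter E that is Eb.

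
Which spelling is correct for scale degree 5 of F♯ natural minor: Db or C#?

Each scale degree takes a distinct letter name. Degree 5 of a scale on F must use the letter C.
C# and Db are enharmonically the same pitch, but only C# uses the letter C, so it is the correct spelling here.

C#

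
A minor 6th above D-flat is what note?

D up a major sixth is B, so the target letter is B.
From Db, a minor sixth is 8 semitones up: Bbb.

Bbb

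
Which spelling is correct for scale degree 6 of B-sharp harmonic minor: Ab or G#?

Each scale degree takes a distinct letter name. Degree 6 of a scale on B must use the letter G.
G# and Ab are enharmonically the same pitch, but only G# uses the letter G, so it is the correct spelling here.

G#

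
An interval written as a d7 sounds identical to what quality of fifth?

A diminished seventh spans 9 semitones.
A fifth spanning 9 semitones is doubly augmented (the perfect fifth is 7).

doubly augmented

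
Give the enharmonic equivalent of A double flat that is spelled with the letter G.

G

Abb is pitch class 7. The letter G alone is pitch class 7.
Pitch class 7 on G needs no accidental: G.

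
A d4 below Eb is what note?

B

A fourth below E lands on the letter B.
A diminished fourth spans 4 semitones, so Eb moves to pitch class 11. On the letter B that is B.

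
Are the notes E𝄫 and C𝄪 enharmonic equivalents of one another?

Ebb = pitch class 2 and C## = pitch class 2 — the same pitch class, so they are enharmonic equivalents.

Yes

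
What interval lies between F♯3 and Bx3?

doubly augmented fourth

The letter names run F→B, a span of 3 letter steps, so the interval is some kind of fourth.
F# to B## is 7 semitones. A perfect fourth is 5, so 7 makes it doubly augmented.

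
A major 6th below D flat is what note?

Fb

D down a major sixth is F, so the target letter is F.
From Db, a major sixth is 9 semitones down: Fb.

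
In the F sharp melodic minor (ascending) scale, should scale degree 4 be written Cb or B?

Each scale degree takes a distinct letter name. Degree 4 of a scale on F must use the letter B.
B and Cb are enharmonically the same pitch, but only B uses the letter B, so it is the correct spelling here.

B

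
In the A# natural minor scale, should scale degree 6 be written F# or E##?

Each scale degree takes a distinct letter name. Degree 6 of a scale on A must use the letter F.
F# and E## are enharmonically the same pitch, but only F# uses the letter F, so it is the correct spelling here.

F#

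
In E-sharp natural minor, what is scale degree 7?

Degree 7 takes the letter 6 steps above E, which is D.
In natural minor, degree 7 sits 10 semitones above the tonic. E# + 10 semitones is pitch class 3, spelled on D as D#.

D#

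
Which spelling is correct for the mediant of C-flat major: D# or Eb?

Each scale degree takes a distinct letter name. Degree 3 of a scale on C must use the letter E.
Eb and D# are enharmonically the same pitch, but only Eb uses the letter E, so it is the correct spelling here.

Eb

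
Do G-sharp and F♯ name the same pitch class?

Two spellings are enharmonically equivalent only if they share a pitch class.
Here G# → 8, F# → 6; 6 ≠ 8, so they are not.

No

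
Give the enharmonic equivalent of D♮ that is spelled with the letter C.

C##

Plain C sits 2 semitones below D, so on the letter C the same pitch needs a double sharp: C##.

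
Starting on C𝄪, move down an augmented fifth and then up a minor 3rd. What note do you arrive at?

An augmented fifth down from C## is F# (letter F, 8 semitones down).
A minor third up from F# is A (letter A, 3 semitones up).

A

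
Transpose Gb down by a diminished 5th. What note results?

G down a perfect fifth is C, so the target letter is C.
From Gb, a diminished fifth is 6 semitones down: C.

C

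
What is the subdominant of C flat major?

The Cb major scale runs Cb Db Eb Fb Gb Ab Bb.
Degree 4 is Fb.

Fb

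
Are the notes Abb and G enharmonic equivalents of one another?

Abb = pitch class 7 and G = pitch class 7 — the same pitch class, so they are enharmonic equivalents.

Yes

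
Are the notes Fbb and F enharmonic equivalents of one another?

No

Two spellings are enharmonically equivalent only if they share a pitch class.
Here Fbb → 3, F → 5; 3 ≠ 5, so they are not.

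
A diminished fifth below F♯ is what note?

F down a perfect fifth is Bb, so the target letter is B.
From F#, a diminished fifth is 6 semitones down: B#.

B#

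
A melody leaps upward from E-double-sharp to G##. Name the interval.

minor third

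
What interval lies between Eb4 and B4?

augmented fifth

The letter names run E→B, a span of 4 letter steps, so the interval is some kind of fifth.
Eb to B is 8 semitones. A perfect fifth is 7, so 8 makes it augmented.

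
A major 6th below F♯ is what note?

A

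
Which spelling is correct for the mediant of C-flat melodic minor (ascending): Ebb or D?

Each scale degree takes a distinct letter name. Degree 3 of a scale on C must use the letter E.
Ebb and D are enharmonically the same pitch, but only Ebb uses the letter E, so it is the correct spelling here.

Ebb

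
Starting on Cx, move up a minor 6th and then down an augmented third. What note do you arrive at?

F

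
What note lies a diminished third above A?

Cb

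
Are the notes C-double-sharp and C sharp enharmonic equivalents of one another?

C## is pitch class 2; C# is pitch class 1.
The pitch classes differ (2 vs. 1), so they are not enharmonic equivalents.

No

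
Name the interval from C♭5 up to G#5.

The letter names run C→G, a span of 4 letter steps, so the interval is some kind of fifth.
Cb to G# is 9 semitones. A perfect fifth is 7, so 9 makes it doubly augmented.

doubly augmented fifth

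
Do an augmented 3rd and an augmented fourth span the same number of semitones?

An augmented third spans 5 semitones; an augmented fourth spans 6.
The spans differ, so they are not enharmonic equivalents.

No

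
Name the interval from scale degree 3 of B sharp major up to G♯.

diminished fourth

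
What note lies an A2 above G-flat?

A

A second above G lands on the letter A.
An augmented second spans 3 semitones, so Gb moves to pitch class 9. On the letter A that is A.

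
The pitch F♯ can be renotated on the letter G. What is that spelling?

Gb

Plain G sits 1 semitone above F#, so on the letter G the same pitch needs a flat: Gb.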